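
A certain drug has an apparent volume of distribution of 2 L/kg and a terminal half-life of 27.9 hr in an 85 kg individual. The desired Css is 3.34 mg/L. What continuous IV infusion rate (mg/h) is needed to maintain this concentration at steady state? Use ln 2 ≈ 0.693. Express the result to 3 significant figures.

14.1 mg/h

Vd(total) = 85 kg × 2 L/kg = 170.0 L
CL = 0.693 × Vd / t½ = 0.693 × 170.0 / 27.9 = 4.223 L/h
Infusion rate = CL × Css = 4.223 × 3.34 = 14.10 mg/h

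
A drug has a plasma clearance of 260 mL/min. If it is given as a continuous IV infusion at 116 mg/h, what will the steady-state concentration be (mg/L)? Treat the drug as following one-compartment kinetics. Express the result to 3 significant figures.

CL = 260 mL/min = 260 × 0.06 = 15.60 L/h
Css = rate / CL = 116 / 15.60 = 7.436 mg/L

7.44 mg/L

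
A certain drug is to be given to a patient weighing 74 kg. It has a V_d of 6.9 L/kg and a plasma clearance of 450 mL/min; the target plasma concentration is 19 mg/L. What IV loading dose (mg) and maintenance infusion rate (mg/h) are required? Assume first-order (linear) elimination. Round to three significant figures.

(a) 9700 mg; (b) 513 mg/h

Vd = 6.9 L/kg × 74 kg = 510.6 L
Loading: fill Vd to C_target → 510.6 L × 19 mg/L = 9701 mg
CL = 450 mL/min × 60/1000 = 27.00 L/h
Infusion rate = 27.00 L/h × 19 mg/L = 513.0 mg/h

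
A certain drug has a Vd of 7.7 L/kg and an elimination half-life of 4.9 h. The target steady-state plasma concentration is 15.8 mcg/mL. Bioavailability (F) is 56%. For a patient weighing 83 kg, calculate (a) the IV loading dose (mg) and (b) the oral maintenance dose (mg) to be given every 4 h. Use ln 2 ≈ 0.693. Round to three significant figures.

(a) 10100 mg; (b) 10200 mg

Total Vd = 7.7 × 83 = 639.1 L
LD = Vd × C = 639.1 × 15.8 = 10100 mg
CL = 0.693 × Vd / t½ = 0.693 × 639.1 / 4.9 = 90.39 L/h
D = CL × Css × τ / F = 90.39 × 15.8 × 4 / 0.56 = 10200 mg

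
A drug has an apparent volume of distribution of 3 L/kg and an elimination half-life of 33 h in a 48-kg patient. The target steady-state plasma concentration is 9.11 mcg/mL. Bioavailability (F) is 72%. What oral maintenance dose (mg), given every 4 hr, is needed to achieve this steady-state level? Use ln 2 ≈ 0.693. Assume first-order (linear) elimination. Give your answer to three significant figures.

Total Vd = 3 × 48 = 144.0 L
k = 0.693/33 = 0.02100 h⁻¹, so CL = k·Vd = 0.02100 × 144.0 = 3.024 L/h
D = CL × Css × τ / F = 3.024 × 9.11 × 4 / 0.72 = 153.0 mg

153 mg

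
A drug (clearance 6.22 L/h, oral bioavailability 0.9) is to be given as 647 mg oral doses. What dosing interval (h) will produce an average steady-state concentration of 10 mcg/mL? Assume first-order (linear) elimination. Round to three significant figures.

F·D/τ = CL·Css → τ = F·D / (CL·Css).
τ = 0.9 × 647 / (6.22 × 10) = 9.362 h

9.36 h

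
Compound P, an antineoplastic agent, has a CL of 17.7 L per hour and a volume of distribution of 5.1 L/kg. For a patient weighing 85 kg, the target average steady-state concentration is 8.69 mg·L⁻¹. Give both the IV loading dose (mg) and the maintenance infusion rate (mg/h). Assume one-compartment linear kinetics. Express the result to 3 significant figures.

(a) 3770 mg; (b) 154 mg/h

Total Vd = 5.1 × 85 = 433.5 L
Loading dose = Vd × C = 433.5 × 8.69 = 3767 mg
Maintenance: replace elimination → rate = CL × Css = 17.70 × 8.69 = 153.8 mg/h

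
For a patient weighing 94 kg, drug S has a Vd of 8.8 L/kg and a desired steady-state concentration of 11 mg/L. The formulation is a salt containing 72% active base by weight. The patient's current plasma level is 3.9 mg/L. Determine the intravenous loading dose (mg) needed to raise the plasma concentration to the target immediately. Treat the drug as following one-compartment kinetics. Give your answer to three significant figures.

Total Vd = 8.8 × 94 = 827.2 L
The loading dose fills Vd to the target concentration.
Concentration deficit ΔC = 11 − 3.9 = 7.100 mg/L
LD = Vd × ΔC / S = 827.2 × 7.100 / 0.72 = 8157 mg

8160 mg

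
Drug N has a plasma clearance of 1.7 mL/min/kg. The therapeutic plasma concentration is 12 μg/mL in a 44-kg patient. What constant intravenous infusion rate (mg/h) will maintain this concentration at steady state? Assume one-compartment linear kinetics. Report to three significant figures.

CL = 1.7 mL/min/kg × 44 kg = 74.80 mL/min = 74.80 × 60/1000 = 4.488 L/h
At steady state, infusion rate equals elimination rate: rate in = CL × Css.
Rate = CL × Css = 4.488 × 12 = 53.86 mg/h

53.9 mg/h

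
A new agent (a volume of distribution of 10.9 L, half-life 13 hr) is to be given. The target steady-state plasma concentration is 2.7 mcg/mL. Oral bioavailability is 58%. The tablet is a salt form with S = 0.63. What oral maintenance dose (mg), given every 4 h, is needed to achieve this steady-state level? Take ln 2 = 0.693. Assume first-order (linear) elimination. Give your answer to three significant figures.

CL = 0.693 × Vd / t½ = 0.693 × 10.90 / 13 = 0.5811 L/h
D = CL × Css × τ / F / S = 0.5811 × 2.7 × 4 / 0.58 / 0.63 = 17.18 mg

17.2 mg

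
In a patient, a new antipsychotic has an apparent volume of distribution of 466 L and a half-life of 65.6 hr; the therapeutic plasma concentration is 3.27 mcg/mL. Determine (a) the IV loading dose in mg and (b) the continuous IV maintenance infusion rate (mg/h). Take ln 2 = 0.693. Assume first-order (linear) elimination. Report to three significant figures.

LD = Vd × C = 466.0 × 3.27 = 1524 mg
CL = 0.693 × Vd / t½ = 0.693 × 466.0 / 65.6 = 4.923 L/h
Infusion rate = CL × Css = 4.923 × 3.27 = 16.10 mg/h

(a) 1520 mg; (b) 16.1 mg/h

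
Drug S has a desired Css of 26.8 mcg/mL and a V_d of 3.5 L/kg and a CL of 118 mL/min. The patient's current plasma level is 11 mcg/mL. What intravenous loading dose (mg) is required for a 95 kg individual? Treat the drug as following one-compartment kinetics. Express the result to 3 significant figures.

Vd = 3.5 L/kg × 95 kg = 332.5 L
LD is governed by Vd — clearance does not enter the loading-dose calculation.
Concentration deficit ΔC = 26.8 − 11 = 15.80 mg/L
LD = Vd × ΔC = 332.5 × 15.80 = 5254 mg

5250 mg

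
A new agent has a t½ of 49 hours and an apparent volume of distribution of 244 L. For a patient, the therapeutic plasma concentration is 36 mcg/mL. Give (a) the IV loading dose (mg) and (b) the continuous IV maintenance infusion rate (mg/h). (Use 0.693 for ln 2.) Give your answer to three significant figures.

LD = Vd × C = 244.0 × 36 = 8784 mg
CL = 0.693 × Vd / t½ = 0.693 × 244.0 / 49 = 3.451 L/h
Infusion rate = CL × Css = 3.451 × 36 = 124.2 mg/h

(a) 8780 mg; (b) 124 mg/h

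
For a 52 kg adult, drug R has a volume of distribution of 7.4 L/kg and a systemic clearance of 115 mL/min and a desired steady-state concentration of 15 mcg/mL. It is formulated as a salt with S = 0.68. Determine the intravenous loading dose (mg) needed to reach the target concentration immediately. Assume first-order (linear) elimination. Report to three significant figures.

Vd = 7.4 L/kg × 52 kg = 384.8 L
Loading dose depends on Vd (not clearance): it fills the distribution volume.
LD = Vd × C / S = 384.8 × 15.00 / 0.68 = 8488 mg

8490 mg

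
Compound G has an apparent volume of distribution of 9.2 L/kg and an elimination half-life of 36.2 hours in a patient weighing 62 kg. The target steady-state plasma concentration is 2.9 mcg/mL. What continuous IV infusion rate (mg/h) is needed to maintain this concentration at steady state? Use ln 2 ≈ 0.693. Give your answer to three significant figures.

31.7 mg/h

Vd = 9.2 L/kg × 62 kg = 570.4 L
CL = ln 2 · Vd / t½ = 0.693 × 570.4 / 36.2 = 10.92 L/h
Infusion rate = CL × Css = 10.92 × 2.9 = 31.67 mg/h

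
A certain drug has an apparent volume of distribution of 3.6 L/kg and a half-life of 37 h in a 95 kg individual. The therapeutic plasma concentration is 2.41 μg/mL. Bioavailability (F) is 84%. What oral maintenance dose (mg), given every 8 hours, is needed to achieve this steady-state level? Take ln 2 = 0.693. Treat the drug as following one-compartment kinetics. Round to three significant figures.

Vd = 3.6 L/kg × 95 kg = 342.0 L
k = 0.693/37 = 0.01873 h⁻¹, so CL = k·Vd = 0.01873 × 342.0 = 6.406 L/h
D = CL × Css × τ / F = 6.406 × 2.41 × 8 / 0.84 = 147.0 mg

147 mg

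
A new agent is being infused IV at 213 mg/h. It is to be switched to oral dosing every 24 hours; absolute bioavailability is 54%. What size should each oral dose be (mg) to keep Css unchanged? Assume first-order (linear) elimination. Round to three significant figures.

9470 mg

To maintain the same Css, the systemic dosing rate must be unchanged: F·D/τ = infusion rate.
D = rate × τ / F = 213 × 24 / 0.54 = 9467 mg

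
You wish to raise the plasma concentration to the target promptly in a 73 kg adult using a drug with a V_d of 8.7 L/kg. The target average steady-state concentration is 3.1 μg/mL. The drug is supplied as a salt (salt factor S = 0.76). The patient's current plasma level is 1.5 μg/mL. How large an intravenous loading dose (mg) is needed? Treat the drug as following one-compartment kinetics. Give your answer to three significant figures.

1340 mg

Vd(total) = 73 kg × 8.7 L/kg = 635.1 L
Concentration deficit ΔC = 3.1 − 1.5 = 1.600 mg/L
LD = Vd × ΔC / S = 635.1 × 1.600 / 0.76 = 1337 mg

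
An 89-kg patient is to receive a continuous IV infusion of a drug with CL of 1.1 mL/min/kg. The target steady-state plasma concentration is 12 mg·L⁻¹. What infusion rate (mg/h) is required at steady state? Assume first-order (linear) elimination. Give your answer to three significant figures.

70.5 mg/h

CL = 1.1 mL/min/kg × 89 kg = 97.90 mL/min = 97.90 × 60/1000 = 5.874 L/h
At steady state, infusion rate equals elimination rate: rate in = CL × Css.
Rate = CL × Css = 5.874 × 12 = 70.49 mg/h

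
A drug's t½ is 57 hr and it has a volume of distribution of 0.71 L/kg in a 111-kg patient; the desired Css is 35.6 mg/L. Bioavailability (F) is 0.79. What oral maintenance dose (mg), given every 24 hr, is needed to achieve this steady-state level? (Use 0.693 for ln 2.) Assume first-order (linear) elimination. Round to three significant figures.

Vd(total) = 111 kg × 0.71 L/kg = 78.81 L
CL = ln 2 · Vd / t½ = 0.693 × 78.81 / 57 = 0.9582 L/h
D = CL × Css × τ / F = 0.9582 × 35.6 × 24 / 0.79 = 1036 mg

1040 mg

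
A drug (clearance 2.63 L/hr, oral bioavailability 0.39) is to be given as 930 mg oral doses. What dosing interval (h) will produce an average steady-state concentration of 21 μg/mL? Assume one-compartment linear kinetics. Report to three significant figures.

F·D/τ = CL·Css → τ = F·D / (CL·Css).
τ = 0.39 × 930 / (2.63 × 21) = 6.567 h

6.57 h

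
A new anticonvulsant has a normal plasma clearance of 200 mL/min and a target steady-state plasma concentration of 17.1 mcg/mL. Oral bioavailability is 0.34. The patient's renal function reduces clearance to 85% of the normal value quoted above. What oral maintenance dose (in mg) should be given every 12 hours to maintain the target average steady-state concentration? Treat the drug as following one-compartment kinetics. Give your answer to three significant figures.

6160 mg

CL = 200 mL/min = 200 × 0.06 = 12.00 L/h
Patient clearance = 0.85 × 12.00 = 10.20 L/h
At steady state, dose per interval replaces the amount cleared in that interval: F·D/τ = CL·Css.
D = CL × Css × τ / F = 10.20 × 17.1 × 12 / 0.34 = 6156 mg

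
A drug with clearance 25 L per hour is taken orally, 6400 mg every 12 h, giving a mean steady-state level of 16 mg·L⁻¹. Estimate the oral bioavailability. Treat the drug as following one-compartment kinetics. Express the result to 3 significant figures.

F·D/τ = CL·Css at steady state → F = CL·Css·τ / D.
F = 25 × 16 × 12 / 6400 = 0.750

0.750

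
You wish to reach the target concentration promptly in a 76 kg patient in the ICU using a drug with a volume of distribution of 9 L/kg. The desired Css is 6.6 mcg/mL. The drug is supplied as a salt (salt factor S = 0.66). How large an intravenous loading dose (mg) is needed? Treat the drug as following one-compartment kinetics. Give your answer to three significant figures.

6840 mg

Total Vd = 9 × 76 = 684.0 L
LD = Vd × C / S = 684.0 × 6.600 / 0.66 = 6840 mg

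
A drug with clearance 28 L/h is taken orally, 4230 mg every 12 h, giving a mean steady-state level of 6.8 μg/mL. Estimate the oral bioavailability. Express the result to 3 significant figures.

0.540

F·D/τ = CL·Css at steady state → F = CL·Css·τ / D.
F = 28 × 6.8 × 12 / 4230 = 0.540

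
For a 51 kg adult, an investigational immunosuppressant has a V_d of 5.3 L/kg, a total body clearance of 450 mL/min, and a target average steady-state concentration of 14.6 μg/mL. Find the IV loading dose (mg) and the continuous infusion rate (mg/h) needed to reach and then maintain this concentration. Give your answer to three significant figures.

(a) 3950 mg; (b) 394 mg/h

Vd = 5.3 L/kg × 51 kg = 270.3 L
Loading: fill Vd to C_target → 270.3 L × 14.6 mg/L = 3946 mg
Convert clearance: 450 mL/min × 60 min/h ÷ 1000 mL/L = 27.00 L/h
Infusion rate = 27.00 L/h × 14.6 mg/L = 394.2 mg/h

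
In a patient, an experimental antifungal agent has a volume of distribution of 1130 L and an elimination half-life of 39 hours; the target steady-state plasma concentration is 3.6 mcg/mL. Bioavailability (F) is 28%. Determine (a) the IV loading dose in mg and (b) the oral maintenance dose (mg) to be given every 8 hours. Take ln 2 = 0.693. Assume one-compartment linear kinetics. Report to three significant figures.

LD = Vd × C = 1130 × 3.6 = 4068 mg
CL = 0.693 × Vd / t½ = 0.693 × 1130 / 39 = 20.08 L/h
D = CL × Css × τ / F = 20.08 × 3.6 × 8 / 0.28 = 2065 mg

(a) 4070 mg; (b) 2070 mg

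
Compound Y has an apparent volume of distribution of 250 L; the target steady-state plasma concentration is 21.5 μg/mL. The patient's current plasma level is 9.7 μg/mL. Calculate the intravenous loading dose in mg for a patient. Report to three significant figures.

Concentration deficit ΔC = 21.5 − 9.7 = 11.80 mg/L
LD = Vd × ΔC = 250.0 × 11.80 = 2950 mg

2950 mg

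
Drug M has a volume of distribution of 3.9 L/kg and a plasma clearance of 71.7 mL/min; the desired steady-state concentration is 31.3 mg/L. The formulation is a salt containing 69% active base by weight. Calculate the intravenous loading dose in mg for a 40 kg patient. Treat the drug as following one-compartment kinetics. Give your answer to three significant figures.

7080 mg

Total Vd = 3.9 × 40 = 156.0 L
LD = Vd × C / S = 156.0 × 31.30 / 0.69 = 7077 mg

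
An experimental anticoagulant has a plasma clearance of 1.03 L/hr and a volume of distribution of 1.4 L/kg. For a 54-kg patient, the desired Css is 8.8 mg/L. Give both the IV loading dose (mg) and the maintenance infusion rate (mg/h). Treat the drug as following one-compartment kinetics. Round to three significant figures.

(a) 665 mg; (b) 9.06 mg/h

Total Vd = 1.4 × 54 = 75.60 L
Loading dose = Vd × C = 75.60 × 8.8 = 665.3 mg
Maintenance infusion rate = CL × Css = 1.030 × 8.8 = 9.064 mg/h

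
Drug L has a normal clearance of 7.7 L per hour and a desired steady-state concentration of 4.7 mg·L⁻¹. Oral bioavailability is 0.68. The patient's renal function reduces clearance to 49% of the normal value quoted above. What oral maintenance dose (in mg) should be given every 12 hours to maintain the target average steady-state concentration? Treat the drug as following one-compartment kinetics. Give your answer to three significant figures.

313 mg

Patient clearance = 0.49 × 7.700 = 3.773 L/h
D = CL × Css × τ / F = 3.773 × 4.7 × 12 / 0.68 = 312.9 mg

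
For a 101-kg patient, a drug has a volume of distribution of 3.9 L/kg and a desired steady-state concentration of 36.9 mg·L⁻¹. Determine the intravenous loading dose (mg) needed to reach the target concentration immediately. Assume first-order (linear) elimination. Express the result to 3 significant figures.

14500 mg

Total Vd = 3.9 × 101 = 393.9 L
LD = Vd × C = 393.9 × 36.90 = 14530 mg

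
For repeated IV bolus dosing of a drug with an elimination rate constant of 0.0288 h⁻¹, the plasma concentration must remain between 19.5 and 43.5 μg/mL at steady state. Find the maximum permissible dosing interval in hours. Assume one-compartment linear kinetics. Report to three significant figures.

Between IV bolus doses, concentration decays as C = C₀·e^(−kτ), so C_peak/C_trough = e^(kτ).
τ_max = ln(C_peak/C_trough) / k = ln(43.5/19.5) / 0.02880 = 0.8023 / 0.02880 = 27.86 h

27.9 h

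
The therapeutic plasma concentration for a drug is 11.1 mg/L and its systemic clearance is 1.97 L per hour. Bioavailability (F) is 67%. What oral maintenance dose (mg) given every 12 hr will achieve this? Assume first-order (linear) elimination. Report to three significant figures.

392 mg

At steady state, dose per interval replaces the amount cleared in that interval: F·D/τ = CL·Css.
D = CL × Css × τ / F = 1.970 × 11.1 × 12 / 0.67 = 391.6 mg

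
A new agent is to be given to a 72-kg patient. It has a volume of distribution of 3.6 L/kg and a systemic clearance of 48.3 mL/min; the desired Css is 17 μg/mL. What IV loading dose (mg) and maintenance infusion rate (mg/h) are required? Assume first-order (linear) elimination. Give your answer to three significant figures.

(a) 4410 mg; (b) 49.3 mg/h

Total Vd = 3.6 × 72 = 259.2 L
LD = Vd · C_target = 259.2 × 17 = 4406 mg
CL = 48.3 mL/min = 48.3 × 0.06 = 2.898 L/h
Maintenance: replace elimination → rate = CL × Css = 2.898 × 17 = 49.27 mg/h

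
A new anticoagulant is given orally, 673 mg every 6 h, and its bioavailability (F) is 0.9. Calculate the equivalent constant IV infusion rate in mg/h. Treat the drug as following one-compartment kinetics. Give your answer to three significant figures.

101 mg/h

Equivalent systemic input: infusion rate = F·D/τ.
Rate = 0.9 × 673 / 6 = 101.0 mg/h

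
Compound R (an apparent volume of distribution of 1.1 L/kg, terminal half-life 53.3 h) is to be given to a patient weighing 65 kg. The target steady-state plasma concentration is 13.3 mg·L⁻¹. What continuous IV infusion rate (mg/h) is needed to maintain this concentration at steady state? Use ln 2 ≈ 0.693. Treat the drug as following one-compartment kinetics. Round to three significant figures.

Vd = 1.1 L/kg × 65 kg = 71.50 L
k = 0.693/53.3 = 0.01300 h⁻¹, so CL = k·Vd = 0.01300 × 71.50 = 0.9295 L/h
Infusion rate = CL × Css = 0.9295 × 13.3 = 12.36 mg/h

12.4 mg/h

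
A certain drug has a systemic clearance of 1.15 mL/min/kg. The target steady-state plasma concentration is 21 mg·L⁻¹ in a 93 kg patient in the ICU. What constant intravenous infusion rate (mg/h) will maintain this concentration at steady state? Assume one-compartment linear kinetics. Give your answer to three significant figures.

135 mg/h

CL = 1.15 mL/min/kg × 93 kg = 107.0 mL/min = 107.0 × 60/1000 = 6.420 L/h
At steady state, infusion rate equals elimination rate: rate in = CL × Css.
Infusion rate = CL · Css = 6.420 L/h × 21 mg/L = 134.8 mg/h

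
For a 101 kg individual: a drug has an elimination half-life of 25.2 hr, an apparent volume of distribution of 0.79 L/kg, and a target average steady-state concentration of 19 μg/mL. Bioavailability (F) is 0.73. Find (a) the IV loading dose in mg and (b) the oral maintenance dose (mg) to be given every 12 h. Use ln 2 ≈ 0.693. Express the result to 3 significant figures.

Vd = 0.79 L/kg × 101 kg = 79.79 L
LD = Vd × C = 79.79 × 19 = 1516 mg
CL = 0.693 × Vd / t½ = 0.693 × 79.79 / 25.2 = 2.194 L/h
D = CL × Css × τ / F = 2.194 × 19 × 12 / 0.73 = 685.2 mg

(a) 1520 mg; (b) 685 mg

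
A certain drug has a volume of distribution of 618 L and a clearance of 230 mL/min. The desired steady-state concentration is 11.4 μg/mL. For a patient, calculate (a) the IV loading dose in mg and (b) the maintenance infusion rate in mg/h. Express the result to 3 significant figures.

Loading: fill Vd to C_target → 618.0 L × 11.4 mg/L = 7045 mg
CL = 230 mL/min × 60/1000 = 13.80 L/h
Maintenance: replace elimination → rate = CL × Css = 13.80 × 11.4 = 157.3 mg/h

(a) 7050 mg; (b) 157 mg/h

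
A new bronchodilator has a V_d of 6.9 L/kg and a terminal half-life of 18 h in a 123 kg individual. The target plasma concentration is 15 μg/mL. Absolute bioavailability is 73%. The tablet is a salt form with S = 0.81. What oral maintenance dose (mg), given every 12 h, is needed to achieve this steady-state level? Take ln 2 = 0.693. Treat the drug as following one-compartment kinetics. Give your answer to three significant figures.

9950 mg

Total Vd = 6.9 × 123 = 848.7 L
CL = ln 2 · Vd / t½ = 0.693 × 848.7 / 18 = 32.67 L/h
D = CL × Css × τ / F / S = 32.67 × 15 × 12 / 0.73 / 0.81 = 9945 mg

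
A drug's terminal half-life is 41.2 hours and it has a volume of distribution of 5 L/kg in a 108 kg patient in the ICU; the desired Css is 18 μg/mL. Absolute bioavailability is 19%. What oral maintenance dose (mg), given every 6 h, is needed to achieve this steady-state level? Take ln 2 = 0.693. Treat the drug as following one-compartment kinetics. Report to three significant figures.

5160 mg

Vd = 5 L/kg × 108 kg = 540.0 L
k = 0.693/41.2 = 0.01682 h⁻¹, so CL = k·Vd = 0.01682 × 540.0 = 9.083 L/h
D = CL × Css × τ / F = 9.083 × 18 × 6 / 0.19 = 5163 mg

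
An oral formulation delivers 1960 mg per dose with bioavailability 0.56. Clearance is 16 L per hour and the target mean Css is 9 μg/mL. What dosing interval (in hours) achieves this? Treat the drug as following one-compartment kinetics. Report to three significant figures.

F·D/τ = CL·Css → τ = F·D / (CL·Css).
τ = 0.56 × 1960 / (16 × 9) = 7.622 h

7.62 h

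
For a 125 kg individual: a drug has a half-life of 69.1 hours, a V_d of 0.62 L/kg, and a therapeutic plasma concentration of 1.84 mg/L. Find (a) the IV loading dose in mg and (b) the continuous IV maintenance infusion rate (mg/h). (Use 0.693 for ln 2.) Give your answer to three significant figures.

(a) 143 mg; (b) 1.43 mg/h

Vd(total) = 125 kg × 0.62 L/kg = 77.50 L
LD = Vd × C = 77.50 × 1.84 = 142.6 mg
CL = 0.693 × Vd / t½ = 0.693 × 77.50 / 69.1 = 0.7772 L/h
Infusion rate = CL × Css = 0.7772 × 1.84 = 1.430 mg/h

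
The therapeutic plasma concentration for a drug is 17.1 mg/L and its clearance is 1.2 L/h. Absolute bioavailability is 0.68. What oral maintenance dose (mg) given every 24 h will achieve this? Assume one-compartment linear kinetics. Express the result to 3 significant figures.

D = CL × Css × τ / F = 1.200 × 17.1 × 24 / 0.68 = 724.2 mg

724 mg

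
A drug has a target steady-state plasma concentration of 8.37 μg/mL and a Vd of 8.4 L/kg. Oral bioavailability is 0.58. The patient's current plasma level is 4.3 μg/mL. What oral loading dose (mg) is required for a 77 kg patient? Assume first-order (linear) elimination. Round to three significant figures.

Vd = 8.4 L/kg × 77 kg = 646.8 L
Concentration deficit ΔC = 8.37 − 4.3 = 4.070 mg/L
LD = Vd × ΔC / F = 646.8 × 4.070 / 0.58 = 4539 mg

4540 mg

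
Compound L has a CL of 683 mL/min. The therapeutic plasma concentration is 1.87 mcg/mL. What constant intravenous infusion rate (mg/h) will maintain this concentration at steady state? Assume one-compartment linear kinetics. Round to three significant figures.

76.6 mg/h

CL = 683 mL/min × 60/1000 = 40.98 L/h
Infusion rate = CL · Css = 40.98 L/h × 1.87 mg/L = 76.63 mg/h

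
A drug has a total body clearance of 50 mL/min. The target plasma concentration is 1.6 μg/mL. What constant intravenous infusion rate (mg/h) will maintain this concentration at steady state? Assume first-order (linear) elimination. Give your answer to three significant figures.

4.80 mg/h

Convert clearance: 50 mL/min × 60 min/h ÷ 1000 mL/L = 3.000 L/h
At steady state, infusion rate equals elimination rate: rate in = CL × Css.
Infusion rate = CL · Css = 3.000 L/h × 1.6 mg/L = 4.800 mg/h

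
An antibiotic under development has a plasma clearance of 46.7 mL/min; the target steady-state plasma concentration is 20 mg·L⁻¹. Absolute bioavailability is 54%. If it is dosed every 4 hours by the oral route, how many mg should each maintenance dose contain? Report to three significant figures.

415 mg

CL = 46.7 mL/min = 46.7 × 0.06 = 2.802 L/h
D = CL × Css × τ / F = 2.802 × 20 × 4 / 0.54 = 415.1 mg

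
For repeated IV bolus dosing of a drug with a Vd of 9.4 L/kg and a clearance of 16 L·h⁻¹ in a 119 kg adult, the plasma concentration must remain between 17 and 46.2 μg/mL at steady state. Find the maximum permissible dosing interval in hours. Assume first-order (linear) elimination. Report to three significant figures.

Vd(total) = 119 kg × 9.4 L/kg = 1119 L
k = CL / Vd = 16.00 / 1119 = 0.01430 h⁻¹
Between IV bolus doses, concentration decays as C = C₀·e^(−kτ), so C_peak/C_trough = e^(kτ).
τ_max = ln(C_peak/C_trough) / k = ln(46.2/17) / 0.01430 = 0.9998 / 0.01430 = 69.92 h

69.9 h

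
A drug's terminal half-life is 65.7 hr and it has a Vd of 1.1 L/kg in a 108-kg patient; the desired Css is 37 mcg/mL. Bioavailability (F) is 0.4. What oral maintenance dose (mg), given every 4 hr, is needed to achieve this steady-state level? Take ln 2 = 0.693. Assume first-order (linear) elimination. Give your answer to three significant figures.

464 mg

Vd(total) = 108 kg × 1.1 L/kg = 118.8 L
k = 0.693/65.7 = 0.01055 h⁻¹, so CL = k·Vd = 0.01055 × 118.8 = 1.253 L/h
D = CL × Css × τ / F = 1.253 × 37 × 4 / 0.4 = 463.6 mg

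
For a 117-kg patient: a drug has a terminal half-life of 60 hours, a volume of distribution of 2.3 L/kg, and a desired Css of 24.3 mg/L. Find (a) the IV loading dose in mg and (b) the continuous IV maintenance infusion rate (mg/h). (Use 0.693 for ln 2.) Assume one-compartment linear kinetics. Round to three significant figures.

(a) 6540 mg; (b) 75.5 mg/h

Vd(total) = 117 kg × 2.3 L/kg = 269.1 L
LD = Vd × C = 269.1 × 24.3 = 6539 mg
CL = 0.693 × Vd / t½ = 0.693 × 269.1 / 60 = 3.108 L/h
Infusion rate = CL × Css = 3.108 × 24.3 = 75.52 mg/h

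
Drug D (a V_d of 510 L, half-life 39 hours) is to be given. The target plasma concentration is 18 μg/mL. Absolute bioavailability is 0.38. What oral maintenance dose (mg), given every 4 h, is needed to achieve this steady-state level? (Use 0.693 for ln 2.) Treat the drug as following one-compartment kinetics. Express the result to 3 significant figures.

CL = 0.693 × Vd / t½ = 0.693 × 510.0 / 39 = 9.062 L/h
D = CL × Css × τ / F = 9.062 × 18 × 4 / 0.38 = 1717 mg

1720 mg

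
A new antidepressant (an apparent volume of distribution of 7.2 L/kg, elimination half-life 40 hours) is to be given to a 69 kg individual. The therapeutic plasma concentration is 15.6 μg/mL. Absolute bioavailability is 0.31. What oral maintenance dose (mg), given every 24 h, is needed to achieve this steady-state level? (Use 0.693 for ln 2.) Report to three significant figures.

10400 mg

Total Vd = 7.2 × 69 = 496.8 L
CL = 0.693 × Vd / t½ = 0.693 × 496.8 / 40 = 8.607 L/h
D = CL × Css × τ / F = 8.607 × 15.6 × 24 / 0.31 = 10400 mg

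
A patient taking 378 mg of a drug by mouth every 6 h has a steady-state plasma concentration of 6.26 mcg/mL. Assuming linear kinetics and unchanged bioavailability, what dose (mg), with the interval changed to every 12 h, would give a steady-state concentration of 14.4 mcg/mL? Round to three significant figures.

For first-order elimination, Css ∝ F·D/(CL·τ); F and CL are unchanged, so Css ∝ D/τ.
D₂ = D₁ × (Css,target / Css,current) × (τ₂/τ₁) = 378 × (14.4/6.26) × (12/6) = 1739 mg

1740 mg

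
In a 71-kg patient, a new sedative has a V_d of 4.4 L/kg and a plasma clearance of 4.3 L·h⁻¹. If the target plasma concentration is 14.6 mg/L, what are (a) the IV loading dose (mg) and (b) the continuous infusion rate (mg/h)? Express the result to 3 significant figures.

(a) 4560 mg; (b) 62.8 mg/h

Total Vd = 4.4 × 71 = 312.4 L
Loading dose = Vd × C = 312.4 × 14.6 = 4561 mg
Infusion rate = 4.300 L/h × 14.6 mg/L = 62.78 mg/h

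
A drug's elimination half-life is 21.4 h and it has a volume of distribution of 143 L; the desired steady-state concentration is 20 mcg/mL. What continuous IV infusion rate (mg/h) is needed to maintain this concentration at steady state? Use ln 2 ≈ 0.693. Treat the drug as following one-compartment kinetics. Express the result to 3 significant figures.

k = 0.693/21.4 = 0.03238 h⁻¹, so CL = k·Vd = 0.03238 × 143.0 = 4.630 L/h
Infusion rate = CL × Css = 4.630 × 20 = 92.60 mg/h

92.6 mg/h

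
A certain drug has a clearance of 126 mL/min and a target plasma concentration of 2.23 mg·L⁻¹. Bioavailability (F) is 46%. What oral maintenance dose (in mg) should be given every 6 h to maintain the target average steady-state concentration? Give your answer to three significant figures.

CL = 126 mL/min × 60/1000 = 7.560 L/h
D = CL × Css × τ / F = 7.560 × 2.23 × 6 / 0.46 = 219.9 mg

220 mg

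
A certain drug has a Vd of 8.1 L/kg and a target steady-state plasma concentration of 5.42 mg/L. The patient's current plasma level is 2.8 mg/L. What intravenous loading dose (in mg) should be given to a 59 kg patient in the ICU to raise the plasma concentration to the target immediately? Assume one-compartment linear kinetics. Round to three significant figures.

Total Vd = 8.1 × 59 = 477.9 L
Concentration deficit ΔC = 5.42 − 2.8 = 2.620 mg/L
LD = Vd × ΔC = 477.9 × 2.620 = 1252 mg

1250 mg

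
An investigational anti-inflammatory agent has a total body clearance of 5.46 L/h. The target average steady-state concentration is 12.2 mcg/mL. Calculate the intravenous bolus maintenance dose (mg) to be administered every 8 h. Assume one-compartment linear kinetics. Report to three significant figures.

533 mg

At steady state, dose per interval replaces the amount cleared in that interval: D/τ = CL·Css.
D = CL × Css × τ = 5.460 × 12.2 × 8 = 532.9 mg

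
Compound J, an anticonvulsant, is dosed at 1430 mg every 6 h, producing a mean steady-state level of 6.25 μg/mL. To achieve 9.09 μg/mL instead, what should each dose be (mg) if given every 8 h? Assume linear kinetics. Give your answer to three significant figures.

2770 mg

With linear kinetics, Css is proportional to dose rate (D/τ) at fixed clearance.
D₂ = D₁ × (Css,target / Css,current) × (τ₂/τ₁) = 1430 × (9.09/6.25) × (8/6) = 2773 mg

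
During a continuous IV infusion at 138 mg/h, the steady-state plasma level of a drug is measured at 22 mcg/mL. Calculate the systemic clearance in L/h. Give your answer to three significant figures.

6.27 L/h

At steady state, infusion rate = CL × Css, so CL = rate / Css.
CL = 138 / 22 = 6.273 L/h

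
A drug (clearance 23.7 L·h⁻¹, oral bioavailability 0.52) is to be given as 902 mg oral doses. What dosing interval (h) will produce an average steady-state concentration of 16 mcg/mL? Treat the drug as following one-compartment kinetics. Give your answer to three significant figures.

F·D/τ = CL·Css → τ = F·D / (CL·Css).
τ = 0.52 × 902 / (23.7 × 16) = 1.237 h

1.24 h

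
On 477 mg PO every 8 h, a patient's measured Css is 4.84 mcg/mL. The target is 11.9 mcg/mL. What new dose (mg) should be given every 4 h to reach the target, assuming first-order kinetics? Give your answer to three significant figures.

586 mg

For first-order elimination, Css ∝ F·D/(CL·τ); F and CL are unchanged, so Css ∝ D/τ.
D₂ = D₁ × (Css,target / Css,current) × (τ₂/τ₁) = 477 × (11.9/4.84) × (4/8) = 586.4 mg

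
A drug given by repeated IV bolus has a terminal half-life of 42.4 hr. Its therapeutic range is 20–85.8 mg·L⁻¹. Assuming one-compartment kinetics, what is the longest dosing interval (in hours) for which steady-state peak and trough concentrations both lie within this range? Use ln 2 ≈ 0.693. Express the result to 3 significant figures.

k = 0.693 / t½ = 0.693 / 42.4 = 0.01634 h⁻¹
Between IV bolus doses, concentration decays as C = C₀·e^(−kτ), so C_peak/C_trough = e^(kτ).
τ_max = ln(C_peak/C_trough) / k = ln(85.8/20) / 0.01634 = 1.456 / 0.01634 = 89.11 h

89.1 h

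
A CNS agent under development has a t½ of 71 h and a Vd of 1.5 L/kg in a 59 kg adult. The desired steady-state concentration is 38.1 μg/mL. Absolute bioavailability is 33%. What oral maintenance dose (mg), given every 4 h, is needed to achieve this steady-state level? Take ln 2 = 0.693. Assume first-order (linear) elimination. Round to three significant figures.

Vd = 1.5 L/kg × 59 kg = 88.50 L
CL = ln 2 · Vd / t½ = 0.693 × 88.50 / 71 = 0.8638 L/h
D = CL × Css × τ / F = 0.8638 × 38.1 × 4 / 0.33 = 398.9 mg

399 mg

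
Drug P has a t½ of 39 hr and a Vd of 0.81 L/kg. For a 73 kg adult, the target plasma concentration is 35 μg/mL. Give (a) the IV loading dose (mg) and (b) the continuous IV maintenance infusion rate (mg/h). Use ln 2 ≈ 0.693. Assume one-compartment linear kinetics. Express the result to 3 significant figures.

(a) 2070 mg; (b) 36.8 mg/h

Vd = 0.81 L/kg × 73 kg = 59.13 L
LD = Vd × C = 59.13 × 35 = 2070 mg
CL = 0.693 × Vd / t½ = 0.693 × 59.13 / 39 = 1.051 L/h
Infusion rate = CL × Css = 1.051 × 35 = 36.79 mg/h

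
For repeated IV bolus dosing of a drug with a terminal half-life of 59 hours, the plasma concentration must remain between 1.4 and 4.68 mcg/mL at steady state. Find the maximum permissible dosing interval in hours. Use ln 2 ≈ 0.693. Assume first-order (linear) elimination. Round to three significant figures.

103 h

k = 0.693 / t½ = 0.693 / 59 = 0.01175 h⁻¹
Between IV bolus doses, concentration decays as C = C₀·e^(−kτ), so C_peak/C_trough = e^(kτ).
τ_max = ln(C_peak/C_trough) / k = ln(4.68/1.4) / 0.01175 = 1.207 / 0.01175 = 102.7 h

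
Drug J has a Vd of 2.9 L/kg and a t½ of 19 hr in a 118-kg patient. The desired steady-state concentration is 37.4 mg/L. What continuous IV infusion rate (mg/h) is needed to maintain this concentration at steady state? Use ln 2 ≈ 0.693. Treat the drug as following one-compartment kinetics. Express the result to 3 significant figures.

Total Vd = 2.9 × 118 = 342.2 L
k = 0.693/19 = 0.03647 h⁻¹, so CL = k·Vd = 0.03647 × 342.2 = 12.48 L/h
Infusion rate = CL × Css = 12.48 × 37.4 = 466.8 mg/h

467 mg/h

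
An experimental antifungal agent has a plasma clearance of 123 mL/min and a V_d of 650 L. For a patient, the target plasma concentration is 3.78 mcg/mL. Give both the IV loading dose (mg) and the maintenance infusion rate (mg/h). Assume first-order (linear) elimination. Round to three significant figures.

Loading dose = Vd × C = 650.0 × 3.78 = 2457 mg
Convert clearance: 123 mL/min × 60 min/h ÷ 1000 mL/L = 7.380 L/h
Maintenance infusion rate = CL × Css = 7.380 × 3.78 = 27.90 mg/h

(a) 2460 mg; (b) 27.9 mg/h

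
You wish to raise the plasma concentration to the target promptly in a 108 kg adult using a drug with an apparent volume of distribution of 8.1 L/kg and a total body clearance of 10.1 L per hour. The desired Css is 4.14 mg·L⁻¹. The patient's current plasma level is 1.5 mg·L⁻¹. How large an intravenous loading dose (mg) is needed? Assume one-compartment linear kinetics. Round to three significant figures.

2310 mg

Vd(total) = 108 kg × 8.1 L/kg = 874.8 L
LD is governed by Vd — clearance does not enter the loading-dose calculation.
Concentration deficit ΔC = 4.14 − 1.5 = 2.640 mg/L
LD = Vd × ΔC = 874.8 × 2.640 = 2309 mg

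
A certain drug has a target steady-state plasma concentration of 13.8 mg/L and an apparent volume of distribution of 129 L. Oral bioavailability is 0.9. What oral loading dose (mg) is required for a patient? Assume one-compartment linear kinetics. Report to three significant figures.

LD = Vd × C / F = 129.0 × 13.80 / 0.9 = 1978 mg

1980 mg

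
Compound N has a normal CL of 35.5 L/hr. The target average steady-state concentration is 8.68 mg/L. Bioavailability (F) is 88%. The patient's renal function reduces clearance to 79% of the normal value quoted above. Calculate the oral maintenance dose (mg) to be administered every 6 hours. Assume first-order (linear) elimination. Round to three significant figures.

Patient clearance = 0.79 × 35.50 = 28.05 L/h
D = CL × Css × τ / F = 28.05 × 8.68 × 6 / 0.88 = 1660 mg

1660 mg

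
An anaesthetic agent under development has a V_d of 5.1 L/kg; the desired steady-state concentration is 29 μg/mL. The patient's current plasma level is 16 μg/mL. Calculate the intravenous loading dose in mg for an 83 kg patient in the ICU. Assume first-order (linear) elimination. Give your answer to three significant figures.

5500 mg

Vd(total) = 83 kg × 5.1 L/kg = 423.3 L
The loading dose fills Vd to the target concentration.
Concentration deficit ΔC = 29 − 16 = 13.00 mg/L
LD = Vd × ΔC = 423.3 × 13.00 = 5503 mg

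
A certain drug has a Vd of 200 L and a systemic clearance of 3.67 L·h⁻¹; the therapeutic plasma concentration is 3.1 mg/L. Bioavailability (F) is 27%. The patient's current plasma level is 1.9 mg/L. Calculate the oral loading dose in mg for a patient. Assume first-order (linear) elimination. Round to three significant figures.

889 mg

Loading dose depends on Vd (not clearance): it fills the distribution volume.
Concentration deficit ΔC = 3.1 − 1.9 = 1.200 mg/L
LD = Vd × ΔC / F = 200.0 × 1.200 / 0.27 = 888.9 mg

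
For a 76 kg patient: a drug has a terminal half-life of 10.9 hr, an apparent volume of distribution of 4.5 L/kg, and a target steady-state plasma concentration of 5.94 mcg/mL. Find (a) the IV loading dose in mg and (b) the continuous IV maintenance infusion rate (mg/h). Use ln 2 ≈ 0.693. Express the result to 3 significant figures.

Total Vd = 4.5 × 76 = 342.0 L
LD = Vd × C = 342.0 × 5.94 = 2031 mg
CL = 0.693 × Vd / t½ = 0.693 × 342.0 / 10.9 = 21.74 L/h
Infusion rate = CL × Css = 21.74 × 5.94 = 129.1 mg/h

(a) 2030 mg; (b) 129 mg/h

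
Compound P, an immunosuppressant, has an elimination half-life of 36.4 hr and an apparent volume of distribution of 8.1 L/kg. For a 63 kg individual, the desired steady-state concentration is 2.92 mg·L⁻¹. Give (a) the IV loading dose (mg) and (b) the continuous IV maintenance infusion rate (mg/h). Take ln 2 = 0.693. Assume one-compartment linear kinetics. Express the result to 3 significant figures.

Total Vd = 8.1 × 63 = 510.3 L
LD = Vd × C = 510.3 × 2.92 = 1490 mg
CL = 0.693 × Vd / t½ = 0.693 × 510.3 / 36.4 = 9.715 L/h
Infusion rate = CL × Css = 9.715 × 2.92 = 28.37 mg/h

(a) 1490 mg; (b) 28.4 mg/h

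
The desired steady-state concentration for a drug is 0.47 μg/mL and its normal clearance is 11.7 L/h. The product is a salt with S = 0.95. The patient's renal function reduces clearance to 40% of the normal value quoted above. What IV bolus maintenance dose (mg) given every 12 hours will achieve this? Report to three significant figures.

Patient clearance = 0.4 × 11.70 = 4.680 L/h
At steady state, dose per interval replaces the amount cleared in that interval: S·D/τ = CL·Css.
D = CL × Css × τ / S = 4.680 × 0.47 × 12 / 0.95 = 27.78 mg

27.8 mg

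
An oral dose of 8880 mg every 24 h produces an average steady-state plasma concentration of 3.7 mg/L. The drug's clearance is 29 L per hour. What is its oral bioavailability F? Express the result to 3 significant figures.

0.290

F·D/τ = CL·Css at steady state → F = CL·Css·τ / D.
F = 29 × 3.7 × 24 / 8880 = 0.290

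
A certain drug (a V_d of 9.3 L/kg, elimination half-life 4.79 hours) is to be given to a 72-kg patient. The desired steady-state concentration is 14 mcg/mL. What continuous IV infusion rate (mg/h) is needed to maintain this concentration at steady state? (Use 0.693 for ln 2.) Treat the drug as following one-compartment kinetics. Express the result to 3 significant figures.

1360 mg/h

Vd(total) = 72 kg × 9.3 L/kg = 669.6 L
CL = ln 2 · Vd / t½ = 0.693 × 669.6 / 4.79 = 96.88 L/h
Infusion rate = CL × Css = 96.88 × 14 = 1356 mg/h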